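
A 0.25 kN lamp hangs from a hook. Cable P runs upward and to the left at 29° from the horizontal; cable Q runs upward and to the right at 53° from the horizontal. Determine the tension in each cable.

ΣF_x = 0: −T_P·cos29° + T_Q·cos53° = 0 → T_Q = 1.4533·T_P.
ΣF_y = 0: T_P·sin29° + T_Q·sin53° = 0.25.
Substitute: T_P·(0.48481 + 1.4533·0.798636) = 0.25 → T_P = 0.151932 ≈ 0.1519 kN.
Then T_Q = 1.4533 × 0.151932 = 0.2208 kN.

T_P = 0.1519 kN, T_Q = 0.2208 kN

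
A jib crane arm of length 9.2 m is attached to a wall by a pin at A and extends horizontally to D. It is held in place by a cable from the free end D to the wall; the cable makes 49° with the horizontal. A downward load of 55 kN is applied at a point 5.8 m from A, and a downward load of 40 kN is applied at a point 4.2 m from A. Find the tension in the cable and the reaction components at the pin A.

T = 70.14 kN, A_x = 46.02 kN, A_y = 42.07 kN

ΣM about A: T·sin49°·9.2 − 55·5.8 − 40·4.2 = 0 → T = 487/(9.2·0.75471) = 70.1392 ≈ 70.14 kN.
ΣF_x = 0: A_x − T·cos49° = 0 → A_x = 70.1392 × 0.656059 = 46.02 kN.
ΣF_y = 0: A_y + T·sin49° − 55 − 40 = 0 → A_y = 95 − 70.1392 × 0.75471 = 42.07 kN.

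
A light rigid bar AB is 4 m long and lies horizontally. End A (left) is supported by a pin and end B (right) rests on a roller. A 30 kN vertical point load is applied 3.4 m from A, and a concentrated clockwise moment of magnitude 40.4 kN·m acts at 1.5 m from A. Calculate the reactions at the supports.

A_x = 0, A_y = -5.600 kN, B_y = 35.60 kN

ΣM about A: B_y·4 − 30·3.4 − 40.4 = 0 → B_y = 142.4/4 = 35.60 kN.
ΣF_y = 0: A_y + 35.6 − 30 = 0 → A_y = -5.600 kN.
ΣF_x = 0: no horizontal applied forces, so A_x = 0.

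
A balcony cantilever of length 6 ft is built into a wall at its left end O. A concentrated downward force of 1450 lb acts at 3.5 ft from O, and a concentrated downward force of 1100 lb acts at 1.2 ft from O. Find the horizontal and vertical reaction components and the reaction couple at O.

ΣF_x = 0: O_x = 0.
ΣF_y = 0: O_y − 1450 − 1100 = 0 → O_y = 2550 lb.
ΣM about O: M_O − 1450·3.5 − 1100·1.2 = 0 → M_O = 6395 lb·ft.

O_x = 0, O_y = 2550 lb, M_O = 6395 lb·ft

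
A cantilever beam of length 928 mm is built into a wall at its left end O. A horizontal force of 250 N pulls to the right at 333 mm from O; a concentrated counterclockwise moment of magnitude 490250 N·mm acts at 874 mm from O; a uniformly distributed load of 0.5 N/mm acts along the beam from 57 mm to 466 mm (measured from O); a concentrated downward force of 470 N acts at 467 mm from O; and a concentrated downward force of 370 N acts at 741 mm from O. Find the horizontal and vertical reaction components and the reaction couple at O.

Resultant of the distributed load: 0.5 × 409 = 204.5 N at 261.5 mm from O.
ΣF_x = 0: O_x + 250 = 0 → O_x = -250.0 N.
ΣF_y = 0: O_y − 0.5·409 − 470 − 370 = 0 → O_y = 1044 N.
ΣM about O: M_O + 490250 − (0.5·409)·261.5 − 470·467 − 370·741 = 0 → M_O = 56890 N·mm.

O_x = -250.0 N, O_y = 1044 N, M_O = 56890 N·mm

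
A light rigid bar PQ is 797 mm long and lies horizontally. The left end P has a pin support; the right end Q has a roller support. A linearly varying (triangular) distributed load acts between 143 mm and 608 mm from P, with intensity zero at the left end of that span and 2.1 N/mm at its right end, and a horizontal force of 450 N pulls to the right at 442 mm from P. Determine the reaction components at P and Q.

P_x = -450.0 N, P_y = 210.7 N, Q_y = 277.5 N

Resultant of the triangular load: ½ × 2.1 × 465 = 488.25 N, acting at 453 mm from P (one-third of the span from the peak).
ΣM about P: Q_y·797 − (½·2.1·465)·453 = 0 → Q_y = 221177.25/797 = 277.512 ≈ 277.5 N.
ΣF_y = 0: P_y + 277.512 − ½·2.1·465 = 0 → P_y = 210.7 N.
ΣF_x = 0: P_x + 450 = 0 → P_x = -450.0 N.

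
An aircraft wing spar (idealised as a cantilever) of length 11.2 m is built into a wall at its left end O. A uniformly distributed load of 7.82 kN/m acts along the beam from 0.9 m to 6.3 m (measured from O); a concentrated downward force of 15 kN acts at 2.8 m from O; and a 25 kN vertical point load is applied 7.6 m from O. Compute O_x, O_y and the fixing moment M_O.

O_x = 0, O_y = 82.23 kN, M_O = 384.0 kN·m

Resultant of the distributed load: 7.82 × 5.4 = 42.228 kN at 3.6 m from O.
ΣF_x = 0: O_x = 0.
ΣF_y = 0: O_y − 7.82·5.4 − 15 − 25 = 0 → O_y = 82.23 kN.
ΣM about O: M_O − (7.82·5.4)·3.6 − 15·2.8 − 25·7.6 = 0 → M_O = 384.0 kN·m.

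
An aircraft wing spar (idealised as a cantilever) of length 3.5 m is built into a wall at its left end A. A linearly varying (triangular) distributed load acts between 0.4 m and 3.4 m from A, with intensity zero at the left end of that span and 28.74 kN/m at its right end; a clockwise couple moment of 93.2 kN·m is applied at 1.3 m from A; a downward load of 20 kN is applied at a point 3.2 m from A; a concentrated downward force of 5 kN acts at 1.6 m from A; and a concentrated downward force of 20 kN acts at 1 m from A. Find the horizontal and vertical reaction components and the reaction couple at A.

Resultant of the triangular load: ½ × 28.74 × 3 = 43.11 kN, acting at 2.4 m from A (one-third of the span from the peak).
ΣF_x = 0: A_x = 0.
ΣF_y = 0: A_y − ½·28.74·3 − 20 − 5 − 20 = 0 → A_y = 88.11 kN.
ΣM about A: M_A − (½·28.74·3)·2.4 − 93.2 − 20·3.2 − 5·1.6 − 20·1 = 0 → M_A = 288.7 kN·m.

A_x = 0, A_y = 88.11 kN, M_A = 288.7 kN·m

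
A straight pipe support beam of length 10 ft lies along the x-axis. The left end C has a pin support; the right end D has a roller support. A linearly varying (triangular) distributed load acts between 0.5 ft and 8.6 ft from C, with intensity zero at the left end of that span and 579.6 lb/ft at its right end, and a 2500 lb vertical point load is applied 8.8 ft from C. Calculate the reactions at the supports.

Resultant of the triangular load: ½ × 579.6 × 8.1 = 2347.38 lb, acting at 5.9 ft from C (one-third of the span from the peak).
Moments about C: D_y·10 − (½·579.6·8.1)·5.9 − 2500·8.8 = 0 → D_y = 35849.542/10 = 3584.95 ≈ 3585 lb.
ΣF_y = 0: C_y + 3584.95 − ½·579.6·8.1 − 2500 = 0 → C_y = 1262 lb.
ΣF_x = 0: no horizontal applied forces, so C_x = 0.

C_x = 0, C_y = 1262 lb, D_y = 3585 lb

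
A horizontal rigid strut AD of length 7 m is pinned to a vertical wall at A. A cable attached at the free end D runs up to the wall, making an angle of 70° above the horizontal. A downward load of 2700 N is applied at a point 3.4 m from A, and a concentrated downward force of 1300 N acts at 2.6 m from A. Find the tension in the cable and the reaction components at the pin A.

ΣM about A: T·sin70°·7 − 2700·3.4 − 1300·2.6 = 0 → T = 12560/(7·0.939693) = 1909.44 ≈ 1909 N.
ΣF_x = 0: A_x − T·cos70° = 0 → A_x = 1909.44 × 0.34202 = 653.1 N.
ΣF_y = 0: A_y + T·sin70° − 2700 − 1300 = 0 → A_y = 4000 − 1909.44 × 0.939693 = 2206 N.

T = 1909 N, A_x = 653.1 N, A_y = 2206 N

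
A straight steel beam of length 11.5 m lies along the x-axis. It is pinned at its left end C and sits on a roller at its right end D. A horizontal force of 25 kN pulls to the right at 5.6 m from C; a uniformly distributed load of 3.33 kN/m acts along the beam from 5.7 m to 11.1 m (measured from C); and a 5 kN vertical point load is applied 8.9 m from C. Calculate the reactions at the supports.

Resultant of the distributed load: 3.33 × 5.4 = 17.982 kN at 8.4 m from C.
Taking moments about C: D_y·11.5 − (3.33·5.4)·8.4 − 5·8.9 = 0 → D_y = 195.5488/11.5 = 17.0042 ≈ 17.00 kN.
ΣF_y = 0: C_y + 17.0042 − 3.33·5.4 − 5 = 0 → C_y = 5.978 kN.
ΣF_x = 0: C_x + 25 = 0 → C_x = -25.00 kN.

C_x = -25.00 kN, C_y = 5.978 kN, D_y = 17.00 kN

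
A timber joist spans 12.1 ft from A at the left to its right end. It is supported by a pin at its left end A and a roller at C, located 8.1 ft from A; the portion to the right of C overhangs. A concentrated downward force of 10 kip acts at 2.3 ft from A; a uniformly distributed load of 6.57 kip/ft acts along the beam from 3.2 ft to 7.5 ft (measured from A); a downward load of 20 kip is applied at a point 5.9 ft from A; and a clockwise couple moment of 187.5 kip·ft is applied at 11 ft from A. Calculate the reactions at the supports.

A_x = 0, A_y = -0.9642 kip, C_y = 59.22 kip

Resultant of the distributed load: 6.57 × 4.3 = 28.251 kip at 5.35 ft from A.
Moments about A: C_y·8.1 − 10·2.3 − (6.57·4.3)·5.35 − 20·5.9 − 187.5 = 0 → C_y = 479.64285/8.1 = 59.2152 ≈ 59.22 kip.
ΣF_y = 0: A_y + 59.2152 − 10 − 6.57·4.3 − 20 = 0 → A_y = -0.9642 kip.
ΣF_x = 0: no horizontal applied forces, so A_x = 0.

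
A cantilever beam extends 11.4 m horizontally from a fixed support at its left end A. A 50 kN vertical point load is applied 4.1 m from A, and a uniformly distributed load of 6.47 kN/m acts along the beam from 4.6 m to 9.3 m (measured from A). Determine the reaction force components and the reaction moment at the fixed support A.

A_x = 0, A_y = 80.41 kN, M_A = 416.3 kN·m

Resultant of the distributed load: 6.47 × 4.7 = 30.409 kN at 6.95 m from A.
ΣF_x = 0: A_x = 0.
ΣF_y = 0: A_y − 50 − 6.47·4.7 = 0 → A_y = 80.41 kN.
ΣM about A: M_A − 50·4.1 − (6.47·4.7)·6.95 = 0 → M_A = 416.3 kN·m.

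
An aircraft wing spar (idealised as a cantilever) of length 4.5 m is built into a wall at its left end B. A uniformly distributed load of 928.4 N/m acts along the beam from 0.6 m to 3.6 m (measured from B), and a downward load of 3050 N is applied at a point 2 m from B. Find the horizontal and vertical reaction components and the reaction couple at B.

Resultant of the distributed load: 928.4 × 3 = 2785.2 N at 2.1 m from B.
ΣF_x = 0: B_x = 0.
ΣF_y = 0: B_y − 928.4·3 − 3050 = 0 → B_y = 5835 N.
ΣM about B: M_B − (928.4·3)·2.1 − 3050·2 = 0 → M_B = 11950 N·m.

B_x = 0, B_y = 5835 N, M_B = 11950 N·m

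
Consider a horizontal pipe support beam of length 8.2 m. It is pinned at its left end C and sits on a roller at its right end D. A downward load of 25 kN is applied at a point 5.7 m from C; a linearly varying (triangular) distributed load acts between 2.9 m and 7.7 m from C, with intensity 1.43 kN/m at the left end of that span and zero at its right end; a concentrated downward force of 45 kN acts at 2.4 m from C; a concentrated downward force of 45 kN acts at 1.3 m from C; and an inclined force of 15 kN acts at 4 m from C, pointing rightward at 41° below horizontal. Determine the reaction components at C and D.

Resultant of the triangular load: ½ × 1.43 × 4.8 = 3.432 kN, acting at 4.5 m from C (one-third of the span from the peak).
Taking moments about C: D_y·8.2 − 25·5.7 − (½·1.43·4.8)·4.5 − 45·2.4 − 45·1.3 − 15·sin41°·4 = 0 → D_y = 363.808/8.2 = 44.3668 ≈ 44.37 kN.
ΣF_y = 0: C_y + 44.3668 − 25 − ½·1.43·4.8 − 45 − 45 − 15·sin41° = 0 → C_y = 83.91 kN.
ΣF_x = 0: C_x + 15·cos41° = 0 → C_x = -11.32 kN.

C_x = -11.32 kN, C_y = 83.91 kN, D_y = 44.37 kN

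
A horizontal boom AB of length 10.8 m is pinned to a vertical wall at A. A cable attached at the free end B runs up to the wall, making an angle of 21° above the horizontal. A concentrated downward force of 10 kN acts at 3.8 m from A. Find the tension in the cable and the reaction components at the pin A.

T = 9.818 kN, A_x = 9.166 kN, A_y = 6.481 kN

ΣM about A: T·sin21°·10.8 − 10·3.8 = 0 → T = 38/(10.8·0.358368) = 9.81817 ≈ 9.818 kN.
ΣF_x = 0: A_x − T·cos21° = 0 → A_x = 9.81817 × 0.93358 = 9.166 kN.
ΣF_y = 0: A_y + T·sin21° − 10 = 0 → A_y = 10 − 9.81817 × 0.358368 = 6.481 kN.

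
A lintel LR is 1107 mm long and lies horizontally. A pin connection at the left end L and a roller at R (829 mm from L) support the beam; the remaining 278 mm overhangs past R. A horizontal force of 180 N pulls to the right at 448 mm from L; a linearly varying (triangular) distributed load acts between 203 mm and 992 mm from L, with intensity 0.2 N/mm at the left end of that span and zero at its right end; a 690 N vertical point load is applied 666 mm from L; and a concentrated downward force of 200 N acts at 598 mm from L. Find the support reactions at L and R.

Resultant of the triangular load: ½ × 0.2 × 789 = 78.9 N, acting at 466 mm from L (one-third of the span from the peak).
Moments about L: R_y·829 − (½·0.2·789)·466 − 690·666 − 200·598 = 0 → R_y = 615907.4/829 = 742.952 ≈ 743.0 N.
ΣF_y = 0: L_y + 742.952 − ½·0.2·789 − 690 − 200 = 0 → L_y = 225.9 N.
ΣF_x = 0: L_x + 180 = 0 → L_x = -180.0 N.

L_x = -180.0 N, L_y = 225.9 N, R_y = 743.0 N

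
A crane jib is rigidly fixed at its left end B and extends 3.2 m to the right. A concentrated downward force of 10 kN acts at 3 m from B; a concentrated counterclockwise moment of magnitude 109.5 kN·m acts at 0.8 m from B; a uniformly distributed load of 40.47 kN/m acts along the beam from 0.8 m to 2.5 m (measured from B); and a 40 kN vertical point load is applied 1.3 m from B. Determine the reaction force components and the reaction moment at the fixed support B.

B_x = 0, B_y = 118.8 kN, M_B = 86.02 kN·m

Resultant of the distributed load: 40.47 × 1.7 = 68.799 kN at 1.65 m from B.
ΣF_x = 0: B_x = 0.
ΣF_y = 0: B_y − 10 − 40.47·1.7 − 40 = 0 → B_y = 118.8 kN.
ΣM about B: M_B − 10·3 + 109.5 − (40.47·1.7)·1.65 − 40·1.3 = 0 → M_B = 86.02 kN·m.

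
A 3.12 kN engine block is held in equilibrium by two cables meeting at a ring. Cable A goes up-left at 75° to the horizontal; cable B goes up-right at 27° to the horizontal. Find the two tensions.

ΣF_x = 0: −T_A·cos75° + T_B·cos27° = 0 → T_B = 0.290479·T_A.
ΣF_y = 0: T_A·sin75° + T_B·sin27° = 3.12.
Substitute: T_A·(0.965926 + 0.290479·0.45399) = 3.12 → T_A = 2.84205 ≈ 2.842 kN.
Then T_B = 0.290479 × 2.84205 = 0.8256 kN.

T_A = 2.842 kN, T_B = 0.8256 kN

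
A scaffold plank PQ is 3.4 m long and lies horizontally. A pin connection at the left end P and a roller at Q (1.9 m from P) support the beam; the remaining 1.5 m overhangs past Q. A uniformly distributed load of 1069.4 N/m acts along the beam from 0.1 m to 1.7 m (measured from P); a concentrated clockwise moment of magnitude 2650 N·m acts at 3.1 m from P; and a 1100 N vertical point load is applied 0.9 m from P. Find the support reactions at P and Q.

P_x = 0, P_y = 84.76 N, Q_y = 2726 N

Resultant of the distributed load: 1069.4 × 1.6 = 1711.04 N at 0.9 m from P.
Taking moments about P: Q_y·1.9 − (1069.4·1.6)·0.9 − 2650 − 1100·0.9 = 0 → Q_y = 5179.936/1.9 = 2726.28 ≈ 2726 N.
ΣF_y = 0: P_y + 2726.28 − 1069.4·1.6 − 1100 = 0 → P_y = 84.76 N.
ΣF_x = 0: no horizontal applied forces, so P_x = 0.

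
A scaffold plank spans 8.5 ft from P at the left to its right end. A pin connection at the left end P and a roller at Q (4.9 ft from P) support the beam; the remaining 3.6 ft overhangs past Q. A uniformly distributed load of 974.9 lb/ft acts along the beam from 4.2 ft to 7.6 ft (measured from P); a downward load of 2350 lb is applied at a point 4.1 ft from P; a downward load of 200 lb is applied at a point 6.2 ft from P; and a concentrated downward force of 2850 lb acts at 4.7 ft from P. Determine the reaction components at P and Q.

Resultant of the distributed load: 974.9 × 3.4 = 3314.66 lb at 5.9 ft from P.
Taking moments about P: Q_y·4.9 − (974.9·3.4)·5.9 − 2350·4.1 − 200·6.2 − 2850·4.7 = 0 → Q_y = 43826.494/4.9 = 8944.18 ≈ 8944 lb.
ΣF_y = 0: P_y + 8944.18 − 974.9·3.4 − 2350 − 200 − 2850 = 0 → P_y = -229.5 lb.
ΣF_x = 0: no horizontal applied forces, so P_x = 0.

P_x = 0, P_y = -229.5 lb, Q_y = 8944 lb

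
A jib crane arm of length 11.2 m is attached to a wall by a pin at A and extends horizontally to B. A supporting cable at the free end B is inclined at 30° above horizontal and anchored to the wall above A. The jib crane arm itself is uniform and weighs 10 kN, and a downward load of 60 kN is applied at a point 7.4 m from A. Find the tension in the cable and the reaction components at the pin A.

ΣM about A: T·sin30°·11.2 − 10·5.6 − 60·7.4 = 0 → T = 500/(11.2·0.5) = 89.2857 ≈ 89.29 kN.
ΣF_x = 0: A_x − T·cos30° = 0 → A_x = 89.2857 × 0.866025 = 77.32 kN.
ΣF_y = 0: A_y + T·sin30° − 10 − 60 = 0 → A_y = 70 − 89.2857 × 0.5 = 25.36 kN.

T = 89.29 kN, A_x = 77.32 kN, A_y = 25.36 kN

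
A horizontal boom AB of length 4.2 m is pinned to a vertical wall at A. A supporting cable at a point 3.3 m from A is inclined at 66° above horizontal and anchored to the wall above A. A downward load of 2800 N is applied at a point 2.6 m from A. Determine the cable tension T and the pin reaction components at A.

T = 2415 N, A_x = 982.2 N, A_y = 593.9 N

ΣM about A: T·sin66°·3.3 − 2800·2.6 = 0 → T = 7280/(3.3·0.913545) = 2414.84 ≈ 2415 N.
ΣF_x = 0: A_x − T·cos66° = 0 → A_x = 2414.84 × 0.406737 = 982.2 N.
ΣF_y = 0: A_y + T·sin66° − 2800 = 0 → A_y = 2800 − 2414.84 × 0.913545 = 593.9 N.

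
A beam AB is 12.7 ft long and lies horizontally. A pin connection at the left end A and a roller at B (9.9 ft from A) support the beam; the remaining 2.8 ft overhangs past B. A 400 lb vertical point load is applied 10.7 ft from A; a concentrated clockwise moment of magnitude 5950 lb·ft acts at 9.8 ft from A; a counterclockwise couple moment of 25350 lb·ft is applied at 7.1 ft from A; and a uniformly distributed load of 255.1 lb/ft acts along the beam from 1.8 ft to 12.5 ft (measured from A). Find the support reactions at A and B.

A_x = 0, A_y = 2685 lb, B_y = 444.1 lb

Resultant of the distributed load: 255.1 × 10.7 = 2729.57 lb at 7.15 ft from A.
Taking moments about A: B_y·9.9 − 400·10.7 − 5950 + 25350 − (255.1·10.7)·7.15 = 0 → B_y = 4396.4255/9.9 = 444.083 ≈ 444.1 lb.
ΣF_y = 0: A_y + 444.083 − 400 − 255.1·10.7 = 0 → A_y = 2685 lb.
ΣF_x = 0: no horizontal applied forces, so A_x = 0.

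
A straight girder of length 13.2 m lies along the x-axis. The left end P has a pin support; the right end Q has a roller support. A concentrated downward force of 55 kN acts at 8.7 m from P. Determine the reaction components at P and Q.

Moments about P: Q_y·13.2 − 55·8.7 = 0 → Q_y = 478.5/13.2 = 36.25 kN.
ΣF_y = 0: P_y + 36.25 − 55 = 0 → P_y = 18.75 kN.
ΣF_x = 0: no horizontal applied forces, so P_x = 0.

P_x = 0, P_y = 18.75 kN, Q_y = 36.25 kN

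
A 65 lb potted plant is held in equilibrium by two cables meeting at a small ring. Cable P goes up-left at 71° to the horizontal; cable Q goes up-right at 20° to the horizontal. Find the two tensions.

ΣF_x = 0: −T_P·cos71° + T_Q·cos20° = 0 → T_Q = 0.346462·T_P.
ΣF_y = 0: T_P·sin71° + T_Q·sin20° = 65.
Substitute: T_P·(0.945519 + 0.346462·0.34202) = 65 → T_P = 61.0893 ≈ 61.09 lb.
Then T_Q = 0.346462 × 61.0893 = 21.17 lb.

T_P = 61.09 lb, T_Q = 21.17 lb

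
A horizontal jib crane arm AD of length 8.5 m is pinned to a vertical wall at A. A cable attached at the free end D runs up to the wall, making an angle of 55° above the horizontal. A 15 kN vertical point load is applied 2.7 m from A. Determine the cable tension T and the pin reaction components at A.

ΣM about A: T·sin55°·8.5 − 15·2.7 = 0 → T = 40.5/(8.5·0.819152) = 5.81663 ≈ 5.817 kN.
ΣF_x = 0: A_x − T·cos55° = 0 → A_x = 5.81663 × 0.573576 = 3.336 kN.
ΣF_y = 0: A_y + T·sin55° − 15 = 0 → A_y = 15 − 5.81663 × 0.819152 = 10.24 kN.

T = 5.817 kN, A_x = 3.336 kN, A_y = 10.24 kN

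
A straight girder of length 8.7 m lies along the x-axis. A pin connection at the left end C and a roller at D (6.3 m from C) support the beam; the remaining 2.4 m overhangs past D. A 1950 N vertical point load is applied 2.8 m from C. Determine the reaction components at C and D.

C_x = 0, C_y = 1083 N, D_y = 866.7 N

Moments about C: D_y·6.3 − 1950·2.8 = 0 → D_y = 5460/6.3 = 866.667 ≈ 866.7 N.
ΣF_y = 0: C_y + 866.667 − 1950 = 0 → C_y = 1083 N.
ΣF_x = 0: no horizontal applied forces, so C_x = 0.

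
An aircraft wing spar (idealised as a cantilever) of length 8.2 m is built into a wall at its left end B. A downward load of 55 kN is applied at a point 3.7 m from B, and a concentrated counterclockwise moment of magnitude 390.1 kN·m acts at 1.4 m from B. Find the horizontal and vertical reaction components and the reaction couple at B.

ΣF_x = 0: B_x = 0.
ΣF_y = 0: B_y − 55 = 0 → B_y = 55.00 kN.
ΣM about B: M_B − 55·3.7 + 390.1 = 0 → M_B = -186.6 kN·m.

B_x = 0, B_y = 55.00 kN, M_B = -186.6 kN·m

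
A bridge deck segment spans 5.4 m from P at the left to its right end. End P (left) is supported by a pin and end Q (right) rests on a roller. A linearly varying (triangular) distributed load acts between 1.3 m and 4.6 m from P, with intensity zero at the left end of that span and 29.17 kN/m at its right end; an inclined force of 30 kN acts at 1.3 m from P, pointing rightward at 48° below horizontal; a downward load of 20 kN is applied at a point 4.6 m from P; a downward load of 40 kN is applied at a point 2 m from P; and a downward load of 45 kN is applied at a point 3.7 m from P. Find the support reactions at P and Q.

Resultant of the triangular load: ½ × 29.17 × 3.3 = 48.1305 kN, acting at 3.5 m from P (one-third of the span from the peak).
ΣM about P: Q_y·5.4 − (½·29.17·3.3)·3.5 − 30·sin48°·1.3 − 20·4.6 − 40·2 − 45·3.7 = 0 → Q_y = 535.939/5.4 = 99.248 ≈ 99.25 kN.
ΣF_y = 0: P_y + 99.248 − ½·29.17·3.3 − 30·sin48° − 20 − 40 − 45 = 0 → P_y = 76.18 kN.
ΣF_x = 0: P_x + 30·cos48° = 0 → P_x = -20.07 kN.

P_x = -20.07 kN, P_y = 76.18 kN, Q_y = 99.25 kN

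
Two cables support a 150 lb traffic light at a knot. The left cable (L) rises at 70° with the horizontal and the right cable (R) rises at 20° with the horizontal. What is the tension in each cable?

T_L = 141.0 lb, T_R = 51.30 lb

ΣF_x = 0: −T_L·cos70° + T_R·cos20° = 0 → T_R = 0.36397·T_L.
ΣF_y = 0: T_L·sin70° + T_R·sin20° = 150.
Substitute: T_L·(0.939693 + 0.36397·0.34202) = 150 → T_L = 140.954 ≈ 141.0 lb.
Then T_R = 0.36397 × 140.954 = 51.30 lb.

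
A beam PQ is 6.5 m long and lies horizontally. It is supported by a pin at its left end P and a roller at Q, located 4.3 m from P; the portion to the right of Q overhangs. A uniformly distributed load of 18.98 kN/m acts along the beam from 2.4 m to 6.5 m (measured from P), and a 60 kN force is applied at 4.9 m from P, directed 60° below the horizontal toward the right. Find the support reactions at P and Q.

Resultant of the distributed load: 18.98 × 4.1 = 77.818 kN at 4.45 m from P.
Taking moments about P: Q_y·4.3 − (18.98·4.1)·4.45 − 60·sin60°·4.9 = 0 → Q_y = 600.902/4.3 = 139.745 ≈ 139.7 kN.
ΣF_y = 0: P_y + 139.745 − 18.98·4.1 − 60·sin60° = 0 → P_y = -9.965 kN.
ΣF_x = 0: P_x + 60·cos60° = 0 → P_x = -30.00 kN.

P_x = -30.00 kN, P_y = -9.965 kN, Q_y = 139.7 kN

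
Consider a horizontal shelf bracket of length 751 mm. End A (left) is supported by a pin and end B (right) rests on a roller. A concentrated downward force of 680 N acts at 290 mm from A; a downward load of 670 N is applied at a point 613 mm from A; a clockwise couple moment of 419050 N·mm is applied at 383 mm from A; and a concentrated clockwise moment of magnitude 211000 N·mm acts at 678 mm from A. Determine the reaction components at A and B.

ΣM about A: B_y·751 − 680·290 − 670·613 − 419050 − 211000 = 0 → B_y = 1237960/751 = 1648.42 ≈ 1648 N.
ΣF_y = 0: A_y + 1648.42 − 680 − 670 = 0 → A_y = -298.4 N.
ΣF_x = 0: no horizontal applied forces, so A_x = 0.

A_x = 0, A_y = -298.4 N, B_y = 1648 N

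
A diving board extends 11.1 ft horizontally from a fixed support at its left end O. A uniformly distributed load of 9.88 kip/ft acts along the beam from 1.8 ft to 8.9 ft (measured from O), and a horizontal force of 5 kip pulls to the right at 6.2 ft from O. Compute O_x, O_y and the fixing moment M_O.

O_x = -5.000 kip, O_y = 70.15 kip, M_O = 375.3 kip·ft

Resultant of the distributed load: 9.88 × 7.1 = 70.148 kip at 5.35 ft from O.
ΣF_x = 0: O_x + 5 = 0 → O_x = -5.000 kip.
ΣF_y = 0: O_y − 9.88·7.1 = 0 → O_y = 70.15 kip.
ΣM about O: M_O − (9.88·7.1)·5.35 = 0 → M_O = 375.3 kip·ft.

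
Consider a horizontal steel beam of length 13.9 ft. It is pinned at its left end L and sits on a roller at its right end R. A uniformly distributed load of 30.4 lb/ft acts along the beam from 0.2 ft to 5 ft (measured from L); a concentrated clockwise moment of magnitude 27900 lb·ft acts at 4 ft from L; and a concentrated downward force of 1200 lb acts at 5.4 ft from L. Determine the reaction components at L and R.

L_x = 0, L_y = -1155 lb, R_y = 2501 lb

Resultant of the distributed load: 30.4 × 4.8 = 145.92 lb at 2.6 ft from L.
ΣM about L: R_y·13.9 − (30.4·4.8)·2.6 − 27900 − 1200·5.4 = 0 → R_y = 34759.392/13.9 = 2500.68 ≈ 2501 lb.
ΣF_y = 0: L_y + 2500.68 − 30.4·4.8 − 1200 = 0 → L_y = -1155 lb.
ΣF_x = 0: no horizontal applied forces, so L_x = 0.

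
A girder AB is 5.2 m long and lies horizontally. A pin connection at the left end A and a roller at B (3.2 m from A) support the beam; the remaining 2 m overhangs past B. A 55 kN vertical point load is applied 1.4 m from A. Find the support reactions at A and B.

Moments about A: B_y·3.2 − 55·1.4 = 0 → B_y = 77/3.2 = 24.0625 ≈ 24.06 kN.
ΣF_y = 0: A_y + 24.0625 − 55 = 0 → A_y = 30.94 kN.
ΣF_x = 0: no horizontal applied forces, so A_x = 0.

A_x = 0, A_y = 30.94 kN, B_y = 24.06 kN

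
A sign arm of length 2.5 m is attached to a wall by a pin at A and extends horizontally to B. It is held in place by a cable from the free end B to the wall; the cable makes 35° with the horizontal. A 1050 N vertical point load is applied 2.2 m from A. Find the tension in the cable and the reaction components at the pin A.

ΣM about A: T·sin35°·2.5 − 1050·2.2 = 0 → T = 2310/(2.5·0.573576) = 1610.95 ≈ 1611 N.
ΣF_x = 0: A_x − T·cos35° = 0 → A_x = 1610.95 × 0.819152 = 1320 N.
ΣF_y = 0: A_y + T·sin35° − 1050 = 0 → A_y = 1050 − 1610.95 × 0.573576 = 126.0 N.

T = 1611 N, A_x = 1320 N, A_y = 126.0 N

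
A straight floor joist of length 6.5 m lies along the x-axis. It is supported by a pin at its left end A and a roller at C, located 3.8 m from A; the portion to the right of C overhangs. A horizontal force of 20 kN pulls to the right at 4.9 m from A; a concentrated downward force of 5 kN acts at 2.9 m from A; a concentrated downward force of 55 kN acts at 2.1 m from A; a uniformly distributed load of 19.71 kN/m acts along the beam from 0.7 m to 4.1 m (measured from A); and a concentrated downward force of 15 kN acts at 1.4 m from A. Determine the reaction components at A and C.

Resultant of the distributed load: 19.71 × 3.4 = 67.014 kN at 2.4 m from A.
Taking moments about A: C_y·3.8 − 5·2.9 − 55·2.1 − (19.71·3.4)·2.4 − 15·1.4 = 0 → C_y = 311.8336/3.8 = 82.0615 ≈ 82.06 kN.
ΣF_y = 0: A_y + 82.0615 − 5 − 55 − 19.71·3.4 − 15 = 0 → A_y = 59.95 kN.
ΣF_x = 0: A_x + 20 = 0 → A_x = -20.00 kN.

A_x = -20.00 kN, A_y = 59.95 kN, C_y = 82.06 kN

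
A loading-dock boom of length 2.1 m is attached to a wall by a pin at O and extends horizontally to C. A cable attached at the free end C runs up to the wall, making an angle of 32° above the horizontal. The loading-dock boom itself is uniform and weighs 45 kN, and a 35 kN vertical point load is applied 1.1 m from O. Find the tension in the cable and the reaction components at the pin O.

T = 77.06 kN, O_x = 65.35 kN, O_y = 39.17 kN

ΣM about O: T·sin32°·2.1 − 45·1.05 − 35·1.1 = 0 → T = 85.75/(2.1·0.529919) = 77.0558 ≈ 77.06 kN.
ΣF_x = 0: O_x − T·cos32° = 0 → O_x = 77.0558 × 0.848048 = 65.35 kN.
ΣF_y = 0: O_y + T·sin32° − 45 − 35 = 0 → O_y = 80 − 77.0558 × 0.529919 = 39.17 kN.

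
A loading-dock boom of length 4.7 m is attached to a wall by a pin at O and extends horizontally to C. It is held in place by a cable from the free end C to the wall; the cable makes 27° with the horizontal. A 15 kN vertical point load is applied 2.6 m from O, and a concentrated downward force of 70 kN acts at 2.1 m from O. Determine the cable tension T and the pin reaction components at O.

T = 87.17 kN, O_x = 77.67 kN, O_y = 45.43 kN

ΣM about O: T·sin27°·4.7 − 15·2.6 − 70·2.1 = 0 → T = 186/(4.7·0.45399) = 87.1704 ≈ 87.17 kN.
ΣF_x = 0: O_x − T·cos27° = 0 → O_x = 87.1704 × 0.891007 = 77.67 kN.
ΣF_y = 0: O_y + T·sin27° − 15 − 70 = 0 → O_y = 85 − 87.1704 × 0.45399 = 45.43 kN.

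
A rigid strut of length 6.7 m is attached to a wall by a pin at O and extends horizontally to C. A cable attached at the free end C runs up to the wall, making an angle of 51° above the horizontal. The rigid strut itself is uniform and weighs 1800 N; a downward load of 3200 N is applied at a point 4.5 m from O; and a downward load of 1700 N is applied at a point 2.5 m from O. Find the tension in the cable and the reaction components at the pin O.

ΣM about O: T·sin51°·6.7 − 1800·3.35 − 3200·4.5 − 1700·2.5 = 0 → T = 24680/(6.7·0.777146) = 4739.88 ≈ 4740 N.
ΣF_x = 0: O_x − T·cos51° = 0 → O_x = 4739.88 × 0.62932 = 2983 N.
ΣF_y = 0: O_y + T·sin51° − 1800 − 3200 − 1700 = 0 → O_y = 6700 − 4739.88 × 0.777146 = 3016 N.

T = 4740 N, O_x = 2983 N, O_y = 3016 N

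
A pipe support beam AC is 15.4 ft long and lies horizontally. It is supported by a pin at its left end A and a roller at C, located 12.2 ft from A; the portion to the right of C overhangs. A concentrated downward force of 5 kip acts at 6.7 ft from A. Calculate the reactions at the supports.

A_x = 0, A_y = 2.254 kip, C_y = 2.746 kip

Moments about A: C_y·12.2 − 5·6.7 = 0 → C_y = 33.5/12.2 = 2.7459 ≈ 2.746 kip.
ΣF_y = 0: A_y + 2.7459 − 5 = 0 → A_y = 2.254 kip.
ΣF_x = 0: no horizontal applied forces, so A_x = 0.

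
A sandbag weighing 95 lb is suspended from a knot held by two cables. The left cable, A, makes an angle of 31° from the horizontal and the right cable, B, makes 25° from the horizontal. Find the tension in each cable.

T_A = 103.9 lb, T_B = 98.22 lb

ΣF_x = 0: −T_A·cos31° + T_B·cos25° = 0 → T_B = 0.945779·T_A.
ΣF_y = 0: T_A·sin31° + T_B·sin25° = 95.
Substitute: T_A·(0.515038 + 0.945779·0.422618) = 95 → T_A = 103.855 ≈ 103.9 lb.
Then T_B = 0.945779 × 103.855 = 98.22 lb.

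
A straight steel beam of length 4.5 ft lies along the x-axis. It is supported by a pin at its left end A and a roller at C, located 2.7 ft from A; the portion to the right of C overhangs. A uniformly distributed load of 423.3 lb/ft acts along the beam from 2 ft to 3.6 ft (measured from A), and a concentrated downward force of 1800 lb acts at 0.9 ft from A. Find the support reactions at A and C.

A_x = 0, A_y = 1175 lb, C_y = 1302 lb

Resultant of the distributed load: 423.3 × 1.6 = 677.28 lb at 2.8 ft from A.
Taking moments about A: C_y·2.7 − (423.3·1.6)·2.8 − 1800·0.9 = 0 → C_y = 3516.384/2.7 = 1302.36 ≈ 1302 lb.
ΣF_y = 0: A_y + 1302.36 − 423.3·1.6 − 1800 = 0 → A_y = 1175 lb.
ΣF_x = 0: no horizontal applied forces, so A_x = 0.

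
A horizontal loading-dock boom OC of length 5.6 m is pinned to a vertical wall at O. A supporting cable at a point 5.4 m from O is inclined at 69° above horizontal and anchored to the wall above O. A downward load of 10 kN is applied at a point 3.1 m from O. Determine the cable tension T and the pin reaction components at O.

ΣM about O: T·sin69°·5.4 − 10·3.1 = 0 → T = 31/(5.4·0.93358) = 6.14917 ≈ 6.149 kN.
ΣF_x = 0: O_x − T·cos69° = 0 → O_x = 6.14917 × 0.358368 = 2.204 kN.
ΣF_y = 0: O_y + T·sin69° − 10 = 0 → O_y = 10 − 6.14917 × 0.93358 = 4.259 kN.

T = 6.149 kN, O_x = 2.204 kN, O_y = 4.259 kN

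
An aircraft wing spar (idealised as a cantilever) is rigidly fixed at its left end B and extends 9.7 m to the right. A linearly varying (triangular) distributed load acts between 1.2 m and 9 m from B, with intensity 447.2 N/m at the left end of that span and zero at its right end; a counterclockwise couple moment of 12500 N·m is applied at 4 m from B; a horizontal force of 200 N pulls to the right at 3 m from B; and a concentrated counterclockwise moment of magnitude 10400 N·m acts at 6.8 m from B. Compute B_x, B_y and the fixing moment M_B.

B_x = -200.0 N, B_y = 1744 N, M_B = -16270 N·m

Resultant of the triangular load: ½ × 447.2 × 7.8 = 1744.08 N, acting at 3.8 m from B (one-third of the span from the peak).
ΣF_x = 0: B_x + 200 = 0 → B_x = -200.0 N.
ΣF_y = 0: B_y − ½·447.2·7.8 = 0 → B_y = 1744 N.
ΣM about B: M_B − (½·447.2·7.8)·3.8 + 12500 + 10400 = 0 → M_B = -16270 N·m.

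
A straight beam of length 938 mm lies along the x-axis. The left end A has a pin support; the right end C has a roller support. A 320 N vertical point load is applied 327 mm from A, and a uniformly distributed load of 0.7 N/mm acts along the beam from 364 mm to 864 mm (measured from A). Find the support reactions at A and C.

A_x = 0, A_y = 329.3 N, C_y = 340.7 N

Resultant of the distributed load: 0.7 × 500 = 350 N at 614 mm from A.
Moments about A: C_y·938 − 320·327 − (0.7·500)·614 = 0 → C_y = 319540/938 = 340.661 ≈ 340.7 N.
ΣF_y = 0: A_y + 340.661 − 320 − 0.7·500 = 0 → A_y = 329.3 N.
ΣF_x = 0: no horizontal applied forces, so A_x = 0.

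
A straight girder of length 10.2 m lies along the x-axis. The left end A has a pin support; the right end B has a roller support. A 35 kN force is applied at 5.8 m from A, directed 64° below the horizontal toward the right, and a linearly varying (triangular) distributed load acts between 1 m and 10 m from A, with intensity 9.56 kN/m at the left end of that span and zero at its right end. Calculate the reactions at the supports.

Resultant of the triangular load: ½ × 9.56 × 9 = 43.02 kN, acting at 4 m from A (one-third of the span from the peak).
Moments about A: B_y·10.2 − 35·sin64°·5.8 − (½·9.56·9)·4 = 0 → B_y = 354.535/10.2 = 34.7583 ≈ 34.76 kN.
ΣF_y = 0: A_y + 34.7583 − 35·sin64° − ½·9.56·9 = 0 → A_y = 39.72 kN.
ΣF_x = 0: A_x + 35·cos64° = 0 → A_x = -15.34 kN.

A_x = -15.34 kN, A_y = 39.72 kN, B_y = 34.76 kN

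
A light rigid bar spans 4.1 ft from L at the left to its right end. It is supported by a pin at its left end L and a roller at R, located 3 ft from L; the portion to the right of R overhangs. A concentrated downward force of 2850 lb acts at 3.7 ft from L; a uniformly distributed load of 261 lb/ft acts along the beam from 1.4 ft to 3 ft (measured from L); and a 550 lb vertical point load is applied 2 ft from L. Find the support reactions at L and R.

L_x = 0, L_y = -370.3 lb, R_y = 4188 lb

Resultant of the distributed load: 261 × 1.6 = 417.6 lb at 2.2 ft from L.
ΣM about L: R_y·3 − 2850·3.7 − (261·1.6)·2.2 − 550·2 = 0 → R_y = 12563.72/3 = 4187.91 ≈ 4188 lb.
ΣF_y = 0: L_y + 4187.91 − 2850 − 261·1.6 − 550 = 0 → L_y = -370.3 lb.
ΣF_x = 0: no horizontal applied forces, so L_x = 0.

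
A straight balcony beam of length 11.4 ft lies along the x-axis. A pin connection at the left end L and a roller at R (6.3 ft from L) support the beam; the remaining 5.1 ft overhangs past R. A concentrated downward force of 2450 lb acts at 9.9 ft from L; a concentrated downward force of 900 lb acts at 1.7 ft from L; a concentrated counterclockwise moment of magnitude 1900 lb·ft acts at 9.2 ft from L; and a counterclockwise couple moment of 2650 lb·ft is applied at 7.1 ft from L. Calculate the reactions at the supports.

Taking moments about L: R_y·6.3 − 2450·9.9 − 900·1.7 + 1900 + 2650 = 0 → R_y = 21235/6.3 = 3370.63 ≈ 3371 lb.
ΣF_y = 0: L_y + 3370.63 − 2450 − 900 = 0 → L_y = -20.63 lb.
ΣF_x = 0: no horizontal applied forces, so L_x = 0.

L_x = 0, L_y = -20.63 lb, R_y = 3371 lb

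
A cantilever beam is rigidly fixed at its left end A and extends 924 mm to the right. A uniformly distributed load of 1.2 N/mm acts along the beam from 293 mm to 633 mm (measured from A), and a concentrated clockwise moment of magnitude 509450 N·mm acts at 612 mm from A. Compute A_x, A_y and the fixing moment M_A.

A_x = 0, A_y = 408.0 N, M_A = 698400 N·mm

Resultant of the distributed load: 1.2 × 340 = 408 N at 463 mm from A.
ΣF_x = 0: A_x = 0.
ΣF_y = 0: A_y − 1.2·340 = 0 → A_y = 408.0 N.
ΣM about A: M_A − (1.2·340)·463 − 509450 = 0 → M_A = 698400 N·mm.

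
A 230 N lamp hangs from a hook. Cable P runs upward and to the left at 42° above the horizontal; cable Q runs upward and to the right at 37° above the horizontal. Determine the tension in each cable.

T_P = 187.1 N, T_Q = 174.1 N

ΣF_x = 0: −T_P·cos42° + T_Q·cos37° = 0 → T_Q = 0.930518·T_P.
ΣF_y = 0: T_P·sin42° + T_Q·sin37° = 230.
Substitute: T_P·(0.669131 + 0.930518·0.601815) = 230 → T_P = 187.124 ≈ 187.1 N.
Then T_Q = 0.930518 × 187.124 = 174.1 N.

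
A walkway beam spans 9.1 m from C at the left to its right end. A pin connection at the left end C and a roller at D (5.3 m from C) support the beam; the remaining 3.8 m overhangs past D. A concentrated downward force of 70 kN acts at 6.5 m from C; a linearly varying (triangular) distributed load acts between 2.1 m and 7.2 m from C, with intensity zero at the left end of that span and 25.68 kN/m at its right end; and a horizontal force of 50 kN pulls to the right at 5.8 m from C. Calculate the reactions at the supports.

Resultant of the triangular load: ½ × 25.68 × 5.1 = 65.484 kN, acting at 5.5 m from C (one-third of the span from the peak).
Taking moments about C: D_y·5.3 − 70·6.5 − (½·25.68·5.1)·5.5 = 0 → D_y = 815.162/5.3 = 153.804 ≈ 153.8 kN.
ΣF_y = 0: C_y + 153.804 − 70 − ½·25.68·5.1 = 0 → C_y = -18.32 kN.
ΣF_x = 0: C_x + 50 = 0 → C_x = -50.00 kN.

C_x = -50.00 kN, C_y = -18.32 kN, D_y = 153.8 kN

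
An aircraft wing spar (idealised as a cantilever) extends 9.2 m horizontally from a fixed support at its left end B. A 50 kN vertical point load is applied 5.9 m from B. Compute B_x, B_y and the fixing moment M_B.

B_x = 0, B_y = 50.00 kN, M_B = 295.0 kN·m

ΣF_x = 0: B_x = 0.
ΣF_y = 0: B_y − 50 = 0 → B_y = 50.00 kN.
ΣM about B: M_B − 50·5.9 = 0 → M_B = 295.0 kN·m.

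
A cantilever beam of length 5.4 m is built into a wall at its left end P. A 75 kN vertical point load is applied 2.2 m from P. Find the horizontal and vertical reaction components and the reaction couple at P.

ΣF_x = 0: P_x = 0.
ΣF_y = 0: P_y − 75 = 0 → P_y = 75.00 kN.
ΣM about P: M_P − 75·2.2 = 0 → M_P = 165.0 kN·m.

P_x = 0, P_y = 75.00 kN, M_P = 165.0 kN·m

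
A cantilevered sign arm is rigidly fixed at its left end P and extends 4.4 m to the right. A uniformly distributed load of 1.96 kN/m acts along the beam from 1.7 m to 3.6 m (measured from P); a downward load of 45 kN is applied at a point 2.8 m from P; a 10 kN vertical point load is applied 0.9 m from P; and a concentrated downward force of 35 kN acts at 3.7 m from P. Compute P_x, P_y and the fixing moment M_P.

Resultant of the distributed load: 1.96 × 1.9 = 3.724 kN at 2.65 m from P.
ΣF_x = 0: P_x = 0.
ΣF_y = 0: P_y − 1.96·1.9 − 45 − 10 − 35 = 0 → P_y = 93.72 kN.
ΣM about P: M_P − (1.96·1.9)·2.65 − 45·2.8 − 10·0.9 − 35·3.7 = 0 → M_P = 274.4 kN·m.

P_x = 0, P_y = 93.72 kN, M_P = 274.4 kN·m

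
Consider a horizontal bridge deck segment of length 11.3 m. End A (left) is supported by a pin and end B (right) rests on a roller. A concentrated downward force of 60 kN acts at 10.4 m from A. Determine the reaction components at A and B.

ΣM about A: B_y·11.3 − 60·10.4 = 0 → B_y = 624/11.3 = 55.2212 ≈ 55.22 kN.
ΣF_y = 0: A_y + 55.2212 − 60 = 0 → A_y = 4.779 kN.
ΣF_x = 0: no horizontal applied forces, so A_x = 0.

A_x = 0, A_y = 4.779 kN, B_y = 55.22 kN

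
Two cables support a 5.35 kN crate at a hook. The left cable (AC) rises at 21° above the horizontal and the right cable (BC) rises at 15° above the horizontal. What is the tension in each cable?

ΣF_x = 0: −T_AC·cos21° + T_BC·cos15° = 0 → T_BC = 0.966514·T_AC.
ΣF_y = 0: T_AC·sin21° + T_BC·sin15° = 5.35.
Substitute: T_AC·(0.358368 + 0.966514·0.258819) = 5.35 → T_AC = 8.79182 ≈ 8.792 kN.
Then T_BC = 0.966514 × 8.79182 = 8.497 kN.

T_AC = 8.792 kN, T_BC = 8.497 kN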